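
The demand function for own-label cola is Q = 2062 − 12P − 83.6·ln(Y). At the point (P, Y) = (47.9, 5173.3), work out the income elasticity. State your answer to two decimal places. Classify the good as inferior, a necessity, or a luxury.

-0.11 (inferior good)

At P = 47.9, Y = 5173.3: Q = 772.314.
Holding P constant, ∂Q/∂Y = -83.6/Y = -0.0161599.
η_Y = (∂Q/∂Y)·(Y/Q) = -0.0161599 × (5173.3/772.314) = -0.11.
Since η < 0, this is an inferior good.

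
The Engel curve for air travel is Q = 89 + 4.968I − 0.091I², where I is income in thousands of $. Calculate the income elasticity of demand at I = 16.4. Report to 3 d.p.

0.223

At I = 16.4: Q = 145.9998.
dQ/dI = 4.968 − 0.182I = 1.98320.
η = (dQ/dI)·(I/Q) = 1.98320 × (16.4/145.9998) = 0.223.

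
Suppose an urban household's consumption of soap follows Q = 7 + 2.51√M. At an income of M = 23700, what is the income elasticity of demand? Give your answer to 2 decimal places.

0.49

At M = 23700: Q = 393.410.
dQ/dM = 2.51/(2√M) = 0.0081521 at this income.
η = (dQ/dM)·(M/Q) = 0.0081521 × (23700/393.410) = 0.49.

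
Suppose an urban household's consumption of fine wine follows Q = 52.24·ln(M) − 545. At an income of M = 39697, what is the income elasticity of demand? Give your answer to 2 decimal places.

At M = 39697: Q = 8.171.
dQ/dM = 52.24/M = 0.00131597 at this income.
η = (dQ/dM)·(M/Q) = 0.00131597 × (39697/8.171) = 6.39.

6.39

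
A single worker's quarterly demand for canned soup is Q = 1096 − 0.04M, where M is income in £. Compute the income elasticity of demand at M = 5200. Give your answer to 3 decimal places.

At M = 5200: Q = 888.000.
dQ/dM = −0.04.
η = (dQ/dM)·(M/Q) = -0.04 × (5200/888.000) = -0.234.

-0.234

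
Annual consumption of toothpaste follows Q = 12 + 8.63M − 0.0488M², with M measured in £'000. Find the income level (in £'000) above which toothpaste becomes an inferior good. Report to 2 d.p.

88.42

dQ/dM = 8.63 − 0.0976M.
The good is inferior where dQ/dM < 0. Setting dQ/dM = 0 gives M = 8.63 / 0.0976 = 88.42.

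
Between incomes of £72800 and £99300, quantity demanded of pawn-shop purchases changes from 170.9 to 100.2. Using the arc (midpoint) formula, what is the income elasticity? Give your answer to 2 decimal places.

ΔQ = 100.2 − 170.9 = -70.7; midpoint Q̄ = (170.9 + 100.2)/2 = 135.55.
ΔI = 99300 − 72800 = 26500; midpoint Ī = (72800 + 99300)/2 = 86050.
η = (ΔQ/Q̄) ÷ (ΔI/Ī) = (-70.7/135.55) ÷ (26500/86050) = -1.69.

-1.69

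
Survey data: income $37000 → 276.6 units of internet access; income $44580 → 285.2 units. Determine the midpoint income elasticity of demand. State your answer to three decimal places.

ΔQ = 285.2 − 276.6 = 8.6; midpoint Q̄ = (276.6 + 285.2)/2 = 280.9.
ΔI = 44580 − 37000 = 7580; midpoint Ī = (37000 + 44580)/2 = 40790.
η = (ΔQ/Q̄) ÷ (ΔI/Ī) = (8.6/280.9) ÷ (7580/40790) = 0.165.

0.165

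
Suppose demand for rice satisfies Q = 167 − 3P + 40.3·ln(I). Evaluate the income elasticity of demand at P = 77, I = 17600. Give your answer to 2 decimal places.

At P = 77, I = 17600: Q = 329.959.
Holding P constant, ∂Q/∂I = 40.3/I = 0.00228977.
η_I = (∂Q/∂I)·(I/Q) = 0.00228977 × (17600/329.959) = 0.12.

0.12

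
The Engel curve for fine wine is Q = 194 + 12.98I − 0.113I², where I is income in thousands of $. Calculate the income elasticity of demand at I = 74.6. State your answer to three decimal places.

At I = 74.6: Q = 533.4449.
dQ/dI = 12.98 − 0.226I = -3.87960.
η = (dQ/dI)·(I/Q) = -3.87960 × (74.6/533.4449) = -0.543.

-0.543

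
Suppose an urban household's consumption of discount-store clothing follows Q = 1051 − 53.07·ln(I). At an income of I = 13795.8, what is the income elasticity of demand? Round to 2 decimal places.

-0.10

At I = 13795.8: Q = 545.130.
dQ/dI = -53.07/I = -0.00384682 at this income.
η = (dQ/dI)·(I/Q) = -0.00384682 × (13795.8/545.130) = -0.10.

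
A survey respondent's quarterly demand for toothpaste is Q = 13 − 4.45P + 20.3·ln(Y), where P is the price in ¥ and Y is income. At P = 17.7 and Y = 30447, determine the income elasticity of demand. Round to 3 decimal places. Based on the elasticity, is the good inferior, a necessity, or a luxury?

0.141 (necessity)

At P = 17.7, Y = 30447: Q = 143.807.
Holding P constant, ∂Q/∂Y = 20.3/Y = 0.000666732.
η_Y = (∂Q/∂Y)·(Y/Q) = 0.000666732 × (30447/143.807) = 0.141.
Since 0 < η < 1, this is a necessity.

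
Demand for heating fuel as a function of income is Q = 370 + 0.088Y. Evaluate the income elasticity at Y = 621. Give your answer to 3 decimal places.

0.129

At Y = 621: Q = 424.648.
dQ/dY = 0.088.
η = (dQ/dY)·(Y/Q) = 0.088 × (621/424.648) = 0.129.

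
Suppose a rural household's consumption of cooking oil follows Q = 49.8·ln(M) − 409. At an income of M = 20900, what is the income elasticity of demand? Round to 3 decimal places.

At M = 20900: Q = 86.386.
dQ/dM = 49.8/M = 0.00238278 at this income.
η = (dQ/dM)·(M/Q) = 0.00238278 × (20900/86.386) = 0.576.

0.576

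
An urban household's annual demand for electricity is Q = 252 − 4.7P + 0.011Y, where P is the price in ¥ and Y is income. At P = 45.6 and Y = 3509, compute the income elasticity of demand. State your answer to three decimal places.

At P = 45.6, Y = 3509: Q = 76.279.
Holding P constant, ∂Q/∂Y = 0.011.
η_Y = (∂Q/∂Y)·(Y/Q) = 0.011 × (3509/76.279) = 0.506.

0.506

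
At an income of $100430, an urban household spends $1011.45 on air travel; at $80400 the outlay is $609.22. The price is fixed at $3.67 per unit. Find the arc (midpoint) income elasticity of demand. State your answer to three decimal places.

2.241

With a constant price, Q₁ = 1011.45/3.67 = 275.599 and Q₂ = 609.22/3.67 = 166.000 (equivalently, work directly with expenditure since P cancels).
Midpoint %ΔQ = (609.22 − 1011.45)/810.34 = -0.49637; midpoint %ΔI = (80400 − 100430)/90415 = -0.22153.
η = -0.49637 / -0.22153 = 2.241.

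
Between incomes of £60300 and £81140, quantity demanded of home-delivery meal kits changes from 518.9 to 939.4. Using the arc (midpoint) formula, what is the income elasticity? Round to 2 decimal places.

ΔQ = 939.4 − 518.9 = 420.5; midpoint Q̄ = (518.9 + 939.4)/2 = 729.15.
ΔI = 81140 − 60300 = 20840; midpoint Ī = (60300 + 81140)/2 = 70720.
η = (ΔQ/Q̄) ÷ (ΔI/Ī) = (420.5/729.15) ÷ (20840/70720) = 1.96.

1.96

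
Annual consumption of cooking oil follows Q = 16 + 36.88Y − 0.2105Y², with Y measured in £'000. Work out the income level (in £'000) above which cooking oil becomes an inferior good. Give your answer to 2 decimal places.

dQ/dY = 36.88 − 0.421Y.
The good is inferior where dQ/dY < 0. Setting dQ/dY = 0 gives Y = 36.88 / 0.421 = 87.60.

87.60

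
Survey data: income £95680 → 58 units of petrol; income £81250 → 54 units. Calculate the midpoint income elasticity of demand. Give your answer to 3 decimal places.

ΔQ = 54 − 58 = -4; midpoint Q̄ = (58 + 54)/2 = 56.
ΔI = 81250 − 95680 = -14430; midpoint Ī = (95680 + 81250)/2 = 88465.
η = (ΔQ/Q̄) ÷ (ΔI/Ī) = (-4/56) ÷ (-14430/88465) = 0.438.

0.438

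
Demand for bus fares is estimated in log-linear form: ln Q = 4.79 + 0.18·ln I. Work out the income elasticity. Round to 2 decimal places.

In a log-linear demand, the coefficient on ln I is the income elasticity.
So η = 0.18.

0.18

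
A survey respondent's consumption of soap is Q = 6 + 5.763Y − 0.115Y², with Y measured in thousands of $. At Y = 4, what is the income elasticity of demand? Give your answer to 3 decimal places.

At Y = 4: Q = 27.2120.
dQ/dY = 5.763 − 0.23Y = 4.84300.
η = (dQ/dY)·(Y/Q) = 4.84300 × (4/27.2120) = 0.712.

0.712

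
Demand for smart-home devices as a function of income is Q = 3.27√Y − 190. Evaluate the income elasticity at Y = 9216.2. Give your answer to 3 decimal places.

1.267

At Y = 9216.2: Q = 123.923.
dQ/dY = 3.27/(2√Y) = 0.0170311 at this income.
η = (dQ/dY)·(Y/Q) = 0.0170311 × (9216.2/123.923) = 1.267.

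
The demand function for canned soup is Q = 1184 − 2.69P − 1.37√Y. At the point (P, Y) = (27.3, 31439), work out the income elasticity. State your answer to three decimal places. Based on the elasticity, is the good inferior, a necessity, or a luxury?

-0.140 (inferior good)

At P = 27.3, Y = 31439: Q = 867.648.
Holding P constant, ∂Q/∂Y = -1.37/(2√Y) = -0.00386328.
η_Y = (∂Q/∂Y)·(Y/Q) = -0.00386328 × (31439/867.648) = -0.140.
Since η < 0, this is an inferior good.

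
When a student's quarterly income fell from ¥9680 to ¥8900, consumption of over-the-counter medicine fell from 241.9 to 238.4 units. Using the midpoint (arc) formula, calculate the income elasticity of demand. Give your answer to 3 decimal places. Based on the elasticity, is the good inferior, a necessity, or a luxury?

0.174 (necessity)

ΔQ = 238.4 − 241.9 = -3.5; midpoint Q̄ = (241.9 + 238.4)/2 = 240.15.
ΔI = 8900 − 9680 = -780; midpoint Ī = (9680 + 8900)/2 = 9290.
η = (ΔQ/Q̄) ÷ (ΔI/Ī) = (-3.5/240.15) ÷ (-780/9290) = 0.174.
0 < η < 1 ⇒ necessity.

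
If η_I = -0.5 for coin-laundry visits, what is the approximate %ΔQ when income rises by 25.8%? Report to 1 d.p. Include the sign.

%ΔQ ≈ η × %ΔI = -0.5 × 25.8% = -12.9%.

-12.9%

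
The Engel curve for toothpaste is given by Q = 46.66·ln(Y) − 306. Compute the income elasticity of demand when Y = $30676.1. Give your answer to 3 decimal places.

0.265

At Y = 30676.1: Q = 176.056.
dQ/dY = 46.66/Y = 0.00152105 at this income.
η = (dQ/dY)·(Y/Q) = 0.00152105 × (30676.1/176.056) = 0.265.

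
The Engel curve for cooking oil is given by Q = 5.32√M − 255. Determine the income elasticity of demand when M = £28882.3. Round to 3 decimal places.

0.696

At M = 28882.3: Q = 649.123.
dQ/dM = 5.32/(2√M) = 0.0156519 at this income.
η = (dQ/dM)·(M/Q) = 0.0156519 × (28882.3/649.123) = 0.696.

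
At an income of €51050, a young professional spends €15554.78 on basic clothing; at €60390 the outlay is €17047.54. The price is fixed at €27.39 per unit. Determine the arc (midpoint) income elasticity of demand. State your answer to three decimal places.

0.546

With a constant price, Q₁ = 15554.78/27.39 = 567.900 and Q₂ = 17047.54/27.39 = 622.400 (equivalently, work directly with expenditure since P cancels).
Midpoint %ΔQ = (17047.54 − 15554.78)/16301.16 = 0.09157; midpoint %ΔI = (60390 − 51050)/55720 = 0.16762.
η = 0.09157 / 0.16762 = 0.546.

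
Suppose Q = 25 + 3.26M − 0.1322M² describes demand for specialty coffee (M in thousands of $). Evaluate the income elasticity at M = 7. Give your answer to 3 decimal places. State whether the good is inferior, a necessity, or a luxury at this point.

At M = 7: Q = 41.3422.
dQ/dM = 3.26 − 0.2644M = 1.40920.
η = (dQ/dM)·(M/Q) = 1.40920 × (7/41.3422) = 0.239.
0 < η < 1 ⇒ necessity.

0.239 (necessity)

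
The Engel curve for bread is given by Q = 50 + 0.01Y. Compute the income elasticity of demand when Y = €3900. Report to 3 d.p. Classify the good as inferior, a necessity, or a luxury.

0.438 (necessity)

At Y = 3900: Q = 89.000.
dQ/dY = 0.01.
η = (dQ/dY)·(Y/Q) = 0.01 × (3900/89.000) = 0.438.
Since 0 < η < 1, the good is a necessity.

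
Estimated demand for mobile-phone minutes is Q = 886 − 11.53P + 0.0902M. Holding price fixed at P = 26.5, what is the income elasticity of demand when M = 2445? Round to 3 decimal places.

At P = 26.5, M = 2445: Q = 800.994.
Holding P constant, ∂Q/∂M = 0.0902.
η_M = (∂Q/∂M)·(M/Q) = 0.0902 × (2445/800.994) = 0.275.

0.275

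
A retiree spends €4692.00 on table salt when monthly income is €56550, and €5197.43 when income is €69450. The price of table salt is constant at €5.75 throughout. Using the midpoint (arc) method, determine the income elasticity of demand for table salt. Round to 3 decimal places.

0.499

With a constant price, Q₁ = 4692.00/5.75 = 816.000 and Q₂ = 5197.43/5.75 = 903.901 (equivalently, work directly with expenditure since P cancels).
Midpoint %ΔQ = (5197.43 − 4692.00)/4944.72 = 0.10222; midpoint %ΔI = (69450 − 56550)/63000 = 0.20476.
η = 0.10222 / 0.20476 = 0.499.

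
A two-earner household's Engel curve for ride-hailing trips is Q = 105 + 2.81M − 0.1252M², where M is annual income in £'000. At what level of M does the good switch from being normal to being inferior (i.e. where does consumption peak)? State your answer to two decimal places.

dQ/dM = 2.81 − 0.2504M.
The good is inferior where dQ/dM < 0. Setting dQ/dM = 0 gives M = 2.81 / 0.2504 = 11.22.

11.22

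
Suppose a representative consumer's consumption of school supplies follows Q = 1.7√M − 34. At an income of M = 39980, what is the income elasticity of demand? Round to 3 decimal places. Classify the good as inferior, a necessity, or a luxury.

0.556 (necessity)

At M = 39980: Q = 305.915.
dQ/dM = 1.7/(2√M) = 0.00425106 at this income.
η = (dQ/dM)·(M/Q) = 0.00425106 × (39980/305.915) = 0.556.
Since 0 < η < 1, the good is a necessity.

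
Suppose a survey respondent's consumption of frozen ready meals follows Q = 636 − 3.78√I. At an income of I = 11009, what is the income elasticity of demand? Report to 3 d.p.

-0.828

At I = 11009: Q = 239.388.
dQ/dI = -3.78/(2√I) = -0.0180131 at this income.
η = (dQ/dI)·(I/Q) = -0.0180131 × (11009/239.388) = -0.828.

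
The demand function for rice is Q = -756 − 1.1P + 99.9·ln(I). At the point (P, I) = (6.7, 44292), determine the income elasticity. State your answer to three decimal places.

At P = 6.7, I = 44292: Q = 305.416.
Holding P constant, ∂Q/∂I = 99.9/I = 0.00225549.
η_I = (∂Q/∂I)·(I/Q) = 0.00225549 × (44292/305.416) = 0.327.

0.327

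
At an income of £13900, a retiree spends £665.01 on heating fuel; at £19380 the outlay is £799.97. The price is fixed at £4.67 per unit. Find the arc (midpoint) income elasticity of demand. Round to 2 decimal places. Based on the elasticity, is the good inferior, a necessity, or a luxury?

With a constant price, Q₁ = 665.01/4.67 = 142.400 and Q₂ = 799.97/4.67 = 171.300 (equivalently, work directly with expenditure since P cancels).
Midpoint %ΔQ = (799.97 − 665.01)/732.49 = 0.18425; midpoint %ΔI = (19380 − 13900)/16640 = 0.32933.
η = 0.18425 / 0.32933 = 0.56.
0 < η < 1 ⇒ necessity.

0.56 (necessity)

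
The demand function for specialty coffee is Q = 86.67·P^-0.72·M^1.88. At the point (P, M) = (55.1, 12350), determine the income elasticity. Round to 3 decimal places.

For a multiplicative demand Q = A·P^α·M^β, the income elasticity is β everywhere.
Here β = 1.88, so η = 1.880.

1.880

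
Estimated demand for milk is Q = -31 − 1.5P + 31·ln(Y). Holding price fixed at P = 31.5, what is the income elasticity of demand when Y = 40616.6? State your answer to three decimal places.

At P = 31.5, Y = 40616.6: Q = 250.720.
Holding P constant, ∂Q/∂Y = 31/Y = 0.000763235.
η_Y = (∂Q/∂Y)·(Y/Q) = 0.000763235 × (40616.6/250.720) = 0.124.

0.124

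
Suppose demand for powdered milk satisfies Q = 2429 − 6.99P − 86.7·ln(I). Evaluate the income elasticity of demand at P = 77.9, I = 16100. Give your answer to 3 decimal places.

At P = 77.9, I = 16100: Q = 1044.653.
Holding P constant, ∂Q/∂I = -86.7/I = -0.00538509.
η_I = (∂Q/∂I)·(I/Q) = -0.00538509 × (16100/1044.653) = -0.083.

-0.083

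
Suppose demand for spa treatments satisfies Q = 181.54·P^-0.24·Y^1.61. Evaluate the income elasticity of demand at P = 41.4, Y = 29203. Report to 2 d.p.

For a multiplicative demand Q = A·P^α·Y^β, the income elasticity is β everywhere.
Here β = 1.61, so η = 1.61.

1.61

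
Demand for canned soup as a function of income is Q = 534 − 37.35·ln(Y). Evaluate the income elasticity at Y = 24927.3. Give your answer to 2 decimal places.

-0.24

At Y = 24927.3: Q = 155.879.
dQ/dY = -37.35/Y = -0.00149836 at this income.
η = (dQ/dY)·(Y/Q) = -0.00149836 × (24927.3/155.879) = -0.24.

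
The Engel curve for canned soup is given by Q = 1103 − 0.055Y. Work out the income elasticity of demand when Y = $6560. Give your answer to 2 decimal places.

-0.49

At Y = 6560: Q = 742.200.
dQ/dY = −0.055.
η = (dQ/dY)·(Y/Q) = -0.055 × (6560/742.200) = -0.49.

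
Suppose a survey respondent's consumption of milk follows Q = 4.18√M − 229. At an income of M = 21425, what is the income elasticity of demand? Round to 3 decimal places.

At M = 21425: Q = 382.838.
dQ/dM = 4.18/(2√M) = 0.0142786 at this income.
η = (dQ/dM)·(M/Q) = 0.0142786 × (21425/382.838) = 0.799.

0.799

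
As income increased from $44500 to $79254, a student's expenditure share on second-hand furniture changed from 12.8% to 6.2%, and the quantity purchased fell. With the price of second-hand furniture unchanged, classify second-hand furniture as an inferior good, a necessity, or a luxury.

Quantity demanded falls as income rises, so η < 0.

inferior good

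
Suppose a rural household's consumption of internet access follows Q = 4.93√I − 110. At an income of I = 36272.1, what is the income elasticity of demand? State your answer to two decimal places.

At I = 36272.1: Q = 828.930.
dQ/dI = 4.93/(2√I) = 0.0129429 at this income.
η = (dQ/dI)·(I/Q) = 0.0129429 × (36272.1/828.930) = 0.57.

0.57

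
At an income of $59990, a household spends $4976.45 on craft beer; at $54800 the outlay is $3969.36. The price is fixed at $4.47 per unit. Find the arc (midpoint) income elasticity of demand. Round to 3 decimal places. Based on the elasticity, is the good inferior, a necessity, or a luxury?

With a constant price, Q₁ = 4976.45/4.47 = 1113.300 and Q₂ = 3969.36/4.47 = 888.000 (equivalently, work directly with expenditure since P cancels).
Midpoint %ΔQ = (3969.36 − 4976.45)/4472.91 = -0.22515; midpoint %ΔI = (54800 − 59990)/57395 = -0.09043.
η = -0.22515 / -0.09043 = 2.490.
η > 1 ⇒ luxury.

2.490 (luxury)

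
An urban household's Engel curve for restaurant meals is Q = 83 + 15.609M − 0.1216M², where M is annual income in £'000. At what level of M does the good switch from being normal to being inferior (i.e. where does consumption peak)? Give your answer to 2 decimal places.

64.18

dQ/dM = 15.609 − 0.2432M.
The good is inferior where dQ/dM < 0. Setting dQ/dM = 0 gives M = 15.609 / 0.2432 = 64.18.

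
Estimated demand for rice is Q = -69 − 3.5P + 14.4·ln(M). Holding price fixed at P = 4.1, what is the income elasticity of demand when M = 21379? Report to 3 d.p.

0.239

At P = 4.1, M = 21379: Q = 60.220.
Holding P constant, ∂Q/∂M = 14.4/M = 0.000673558.
η_M = (∂Q/∂M)·(M/Q) = 0.000673558 × (21379/60.220) = 0.239.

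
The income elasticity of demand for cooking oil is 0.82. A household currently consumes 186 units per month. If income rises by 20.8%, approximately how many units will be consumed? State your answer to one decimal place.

217.7

%ΔQ ≈ η × %ΔI = 0.82 × 20.8% = 17.056%.
New Q ≈ 186 × (1 + 0.17056) = 217.7.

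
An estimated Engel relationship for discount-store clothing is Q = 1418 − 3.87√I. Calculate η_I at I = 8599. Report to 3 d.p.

-0.169

At I = 8599: Q = 1059.132.
dQ/dI = -3.87/(2√I) = -0.0208669 at this income.
η = (dQ/dI)·(I/Q) = -0.0208669 × (8599/1059.132) = -0.169.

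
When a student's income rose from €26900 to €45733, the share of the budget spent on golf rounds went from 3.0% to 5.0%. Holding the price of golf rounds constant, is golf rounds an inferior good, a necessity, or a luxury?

luxury

The budget share rises as income rises, so η > 1.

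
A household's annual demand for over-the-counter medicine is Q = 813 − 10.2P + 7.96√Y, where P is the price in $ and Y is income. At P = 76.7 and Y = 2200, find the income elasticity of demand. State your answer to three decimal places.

At P = 76.7, Y = 2200: Q = 404.017.
Holding P constant, ∂Q/∂Y = 7.96/(2√Y) = 0.0848539.
η_Y = (∂Q/∂Y)·(Y/Q) = 0.0848539 × (2200/404.017) = 0.462.

0.462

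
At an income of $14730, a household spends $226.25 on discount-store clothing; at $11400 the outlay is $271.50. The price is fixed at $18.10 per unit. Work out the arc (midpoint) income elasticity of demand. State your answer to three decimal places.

-0.713

With a constant price, Q₁ = 226.25/18.10 = 12.500 and Q₂ = 271.50/18.10 = 15.000 (equivalently, work directly with expenditure since P cancels).
Midpoint %ΔQ = (271.50 − 226.25)/248.88 = 0.18182; midpoint %ΔI = (11400 − 14730)/13065 = -0.25488.
η = 0.18182 / -0.25488 = -0.713.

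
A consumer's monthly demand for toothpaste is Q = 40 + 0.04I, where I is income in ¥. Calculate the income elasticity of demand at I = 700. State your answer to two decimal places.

At I = 700: Q = 68.000.
dQ/dI = 0.04.
η = (dQ/dI)·(I/Q) = 0.04 × (700/68.000) = 0.41.

0.41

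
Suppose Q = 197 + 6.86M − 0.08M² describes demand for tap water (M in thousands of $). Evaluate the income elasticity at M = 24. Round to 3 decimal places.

At M = 24: Q = 315.5600.
dQ/dM = 6.86 − 0.16M = 3.02000.
η = (dQ/dM)·(M/Q) = 3.02000 × (24/315.5600) = 0.230.

0.230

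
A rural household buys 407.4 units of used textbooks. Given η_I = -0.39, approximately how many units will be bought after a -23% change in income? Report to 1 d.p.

%ΔQ ≈ η × %ΔI = -0.39 × (-23%) = 8.97%.
New Q ≈ 407.4 × (1 + 0.0897) = 443.9.

443.9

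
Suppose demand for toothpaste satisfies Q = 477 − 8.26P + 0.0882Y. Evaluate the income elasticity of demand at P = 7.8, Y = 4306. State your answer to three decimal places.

At P = 7.8, Y = 4306: Q = 792.361.
Holding P constant, ∂Q/∂Y = 0.0882.
η_Y = (∂Q/∂Y)·(Y/Q) = 0.0882 × (4306/792.361) = 0.479.

0.479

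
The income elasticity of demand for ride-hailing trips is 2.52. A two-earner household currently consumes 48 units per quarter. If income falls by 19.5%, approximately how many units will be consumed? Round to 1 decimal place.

24.4

%ΔQ ≈ η × %ΔI = 2.52 × (-19.5%) = -49.14%.
New Q ≈ 48 × (1 − 0.4914) = 24.4.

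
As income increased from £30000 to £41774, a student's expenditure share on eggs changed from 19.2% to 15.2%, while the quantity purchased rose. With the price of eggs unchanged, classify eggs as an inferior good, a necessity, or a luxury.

necessity

Quantity rises but the budget share falls as income rises, so 0 < η < 1.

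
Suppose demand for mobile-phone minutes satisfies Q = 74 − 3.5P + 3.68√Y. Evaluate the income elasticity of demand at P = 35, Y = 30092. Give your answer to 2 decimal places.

At P = 35, Y = 30092: Q = 589.871.
Holding P constant, ∂Q/∂Y = 3.68/(2√Y) = 0.010607.
η_Y = (∂Q/∂Y)·(Y/Q) = 0.010607 × (30092/589.871) = 0.54.

0.54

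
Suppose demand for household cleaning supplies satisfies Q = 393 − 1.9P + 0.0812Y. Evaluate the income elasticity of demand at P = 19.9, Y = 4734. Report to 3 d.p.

At P = 19.9, Y = 4734: Q = 739.591.
Holding P constant, ∂Q/∂Y = 0.0812.
η_Y = (∂Q/∂Y)·(Y/Q) = 0.0812 × (4734/739.591) = 0.520.

0.520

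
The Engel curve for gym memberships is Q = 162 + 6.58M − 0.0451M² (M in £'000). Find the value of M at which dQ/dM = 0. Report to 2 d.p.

dQ/dM = 6.58 − 0.0902M.
The good is inferior where dQ/dM < 0. Setting dQ/dM = 0 gives M = 6.58 / 0.0902 = 72.95.

72.95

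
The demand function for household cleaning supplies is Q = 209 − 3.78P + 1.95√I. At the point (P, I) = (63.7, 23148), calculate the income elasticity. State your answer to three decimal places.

At P = 63.7, I = 23148: Q = 264.896.
Holding P constant, ∂Q/∂I = 1.95/(2√I) = 0.00640837.
η_I = (∂Q/∂I)·(I/Q) = 0.00640837 × (23148/264.896) = 0.560.

0.560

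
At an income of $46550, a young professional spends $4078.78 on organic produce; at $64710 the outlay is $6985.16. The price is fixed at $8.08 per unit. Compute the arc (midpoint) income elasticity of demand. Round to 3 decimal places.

1.609

With a constant price, Q₁ = 4078.78/8.08 = 504.800 and Q₂ = 6985.16/8.08 = 864.500 (equivalently, work directly with expenditure since P cancels).
Midpoint %ΔQ = (6985.16 − 4078.78)/5531.97 = 0.52538; midpoint %ΔI = (64710 − 46550)/55630 = 0.32644.
η = 0.52538 / 0.32644 = 1.609.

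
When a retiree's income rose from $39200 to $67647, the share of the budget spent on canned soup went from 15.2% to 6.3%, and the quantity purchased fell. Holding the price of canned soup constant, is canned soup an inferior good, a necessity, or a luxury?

Quantity demanded falls as income rises, so η < 0.

inferior good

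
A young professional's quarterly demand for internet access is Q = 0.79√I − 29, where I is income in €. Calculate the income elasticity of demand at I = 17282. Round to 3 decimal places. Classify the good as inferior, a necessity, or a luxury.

At I = 17282: Q = 74.854.
dQ/dI = 0.79/(2√I) = 0.00300469 at this income.
η = (dQ/dI)·(I/Q) = 0.00300469 × (17282/74.854) = 0.694.
Since 0 < η < 1, the good is a necessity.

0.694 (necessity)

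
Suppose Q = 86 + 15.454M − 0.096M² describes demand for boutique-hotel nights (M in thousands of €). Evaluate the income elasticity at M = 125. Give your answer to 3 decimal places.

At M = 125: Q = 517.7500.
dQ/dM = 15.454 − 0.192M = -8.54600.
η = (dQ/dM)·(M/Q) = -8.54600 × (125/517.7500) = -2.063.

-2.063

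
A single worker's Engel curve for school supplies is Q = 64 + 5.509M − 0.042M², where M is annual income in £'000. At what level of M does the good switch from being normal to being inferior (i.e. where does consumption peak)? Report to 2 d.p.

65.58

dQ/dM = 5.509 − 0.084M.
The good is inferior where dQ/dM < 0. Setting dQ/dM = 0 gives M = 5.509 / 0.084 = 65.58.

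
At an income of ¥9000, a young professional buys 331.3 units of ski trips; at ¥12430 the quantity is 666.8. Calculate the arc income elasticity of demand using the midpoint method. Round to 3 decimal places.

ΔQ = 666.8 − 331.3 = 335.5; midpoint Q̄ = (331.3 + 666.8)/2 = 499.05.
ΔI = 12430 − 9000 = 3430; midpoint Ī = (9000 + 12430)/2 = 10715.
η = (ΔQ/Q̄) ÷ (ΔI/Ī) = (335.5/499.05) ÷ (3430/10715) = 2.100.

2.100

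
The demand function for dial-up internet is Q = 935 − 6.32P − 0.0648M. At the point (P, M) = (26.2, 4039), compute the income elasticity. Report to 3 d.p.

At P = 26.2, M = 4039: Q = 507.689.
Holding P constant, ∂Q/∂M = −0.0648.
η_M = (∂Q/∂M)·(M/Q) = -0.0648 × (4039/507.689) = -0.516.

-0.516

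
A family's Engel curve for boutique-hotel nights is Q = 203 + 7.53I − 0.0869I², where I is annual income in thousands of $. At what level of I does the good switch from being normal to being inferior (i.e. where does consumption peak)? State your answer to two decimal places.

dQ/dI = 7.53 − 0.1738I.
The good is inferior where dQ/dI < 0. Setting dQ/dI = 0 gives I = 7.53 / 0.1738 = 43.33.

43.33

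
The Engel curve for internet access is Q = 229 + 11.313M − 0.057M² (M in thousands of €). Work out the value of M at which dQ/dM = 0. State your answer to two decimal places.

99.24

dQ/dM = 11.313 − 0.114M.
The good is inferior where dQ/dM < 0. Setting dQ/dM = 0 gives M = 11.313 / 0.114 = 99.24.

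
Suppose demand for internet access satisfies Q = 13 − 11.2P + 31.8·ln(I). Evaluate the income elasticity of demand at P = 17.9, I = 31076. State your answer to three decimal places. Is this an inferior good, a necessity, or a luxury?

At P = 17.9, I = 31076: Q = 141.465.
Holding P constant, ∂Q/∂I = 31.8/I = 0.0010233.
η_I = (∂Q/∂I)·(I/Q) = 0.0010233 × (31076/141.465) = 0.225.
Since 0 < η < 1, this is a necessity.

0.225 (necessity)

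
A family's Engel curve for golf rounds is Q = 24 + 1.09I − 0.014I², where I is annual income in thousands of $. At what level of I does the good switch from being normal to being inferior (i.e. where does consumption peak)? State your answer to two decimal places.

38.93

dQ/dI = 1.09 − 0.028I.
The good is inferior where dQ/dI < 0. Setting dQ/dI = 0 gives I = 1.09 / 0.028 = 38.93.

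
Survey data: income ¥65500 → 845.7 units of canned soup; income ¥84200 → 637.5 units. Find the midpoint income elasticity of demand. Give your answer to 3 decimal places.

ΔQ = 637.5 − 845.7 = -208.2; midpoint Q̄ = (845.7 + 637.5)/2 = 741.6.
ΔI = 84200 − 65500 = 18700; midpoint Ī = (65500 + 84200)/2 = 74850.
η = (ΔQ/Q̄) ÷ (ΔI/Ī) = (-208.2/741.6) ÷ (18700/74850) = -1.124.

-1.124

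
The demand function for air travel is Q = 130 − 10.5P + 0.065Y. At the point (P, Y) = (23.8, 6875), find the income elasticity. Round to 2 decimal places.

1.37

At P = 23.8, Y = 6875: Q = 326.975.
Holding P constant, ∂Q/∂Y = 0.065.
η_Y = (∂Q/∂Y)·(Y/Q) = 0.065 × (6875/326.975) = 1.37.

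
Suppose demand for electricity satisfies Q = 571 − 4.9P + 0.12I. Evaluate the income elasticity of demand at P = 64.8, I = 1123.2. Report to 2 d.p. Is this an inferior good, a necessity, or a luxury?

0.35 (necessity)

At P = 64.8, I = 1123.2: Q = 388.264.
Holding P constant, ∂Q/∂I = 0.12.
η_I = (∂Q/∂I)·(I/Q) = 0.12 × (1123.2/388.264) = 0.35.
Since 0 < η < 1, this is a necessity.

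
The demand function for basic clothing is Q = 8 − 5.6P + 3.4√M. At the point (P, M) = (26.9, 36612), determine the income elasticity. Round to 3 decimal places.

At P = 26.9, M = 36612: Q = 507.925.
Holding P constant, ∂Q/∂M = 3.4/(2√M) = 0.00888459.
η_M = (∂Q/∂M)·(M/Q) = 0.00888459 × (36612/507.925) = 0.640.

0.640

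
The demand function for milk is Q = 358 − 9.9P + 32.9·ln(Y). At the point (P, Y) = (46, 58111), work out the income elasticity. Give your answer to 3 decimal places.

0.125

At P = 46, Y = 58111: Q = 263.517.
Holding P constant, ∂Q/∂Y = 32.9/Y = 0.000566158.
η_Y = (∂Q/∂Y)·(Y/Q) = 0.000566158 × (58111/263.517) = 0.125.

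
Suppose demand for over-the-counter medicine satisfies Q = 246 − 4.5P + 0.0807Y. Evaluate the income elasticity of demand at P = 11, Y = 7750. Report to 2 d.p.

0.76

At P = 11, Y = 7750: Q = 821.925.
Holding P constant, ∂Q/∂Y = 0.0807.
η_Y = (∂Q/∂Y)·(Y/Q) = 0.0807 × (7750/821.925) = 0.76.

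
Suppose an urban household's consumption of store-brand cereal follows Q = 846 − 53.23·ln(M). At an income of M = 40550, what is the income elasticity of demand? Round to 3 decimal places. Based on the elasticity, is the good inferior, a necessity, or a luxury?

-0.189 (inferior good)

At M = 40550: Q = 281.214.
dQ/dM = -53.23/M = -0.0013127 at this income.
η = (dQ/dM)·(M/Q) = -0.0013127 × (40550/281.214) = -0.189.
Since η < 0, the good is an inferior good.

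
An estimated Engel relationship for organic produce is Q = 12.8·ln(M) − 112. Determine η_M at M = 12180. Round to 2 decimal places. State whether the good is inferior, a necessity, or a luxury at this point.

At M = 12180: Q = 8.417.
dQ/dM = 12.8/M = 0.0010509 at this income.
η = (dQ/dM)·(M/Q) = 0.0010509 × (12180/8.417) = 1.52.
Since η > 1, the good is a luxury.

1.52 (luxury)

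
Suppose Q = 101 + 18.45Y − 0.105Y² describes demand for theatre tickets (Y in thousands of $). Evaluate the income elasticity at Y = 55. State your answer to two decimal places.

0.48

At Y = 55: Q = 798.1250.
dQ/dY = 18.45 − 0.21Y = 6.90000.
η = (dQ/dY)·(Y/Q) = 6.90000 × (55/798.1250) = 0.48.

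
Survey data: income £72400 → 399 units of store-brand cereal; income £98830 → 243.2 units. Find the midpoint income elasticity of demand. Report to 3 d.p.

-1.572

ΔQ = 243.2 − 399 = -155.8; midpoint Q̄ = (399 + 243.2)/2 = 321.1.
ΔI = 98830 − 72400 = 26430; midpoint Ī = (72400 + 98830)/2 = 85615.
η = (ΔQ/Q̄) ÷ (ΔI/Ī) = (-155.8/321.1) ÷ (26430/85615) = -1.572.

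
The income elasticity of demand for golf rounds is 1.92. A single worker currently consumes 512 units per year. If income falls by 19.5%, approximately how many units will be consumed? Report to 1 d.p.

%ΔQ ≈ η × %ΔI = 1.92 × (-19.5%) = -37.44%.
New Q ≈ 512 × (1 − 0.3744) = 320.3.

320.3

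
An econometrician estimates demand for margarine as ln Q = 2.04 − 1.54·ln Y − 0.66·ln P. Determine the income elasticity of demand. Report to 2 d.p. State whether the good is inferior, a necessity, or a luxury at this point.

-1.54 (inferior good)

In a log-linear demand, the coefficient on ln Y is the income elasticity.
So η = -1.54.
η < 0 ⇒ inferior good.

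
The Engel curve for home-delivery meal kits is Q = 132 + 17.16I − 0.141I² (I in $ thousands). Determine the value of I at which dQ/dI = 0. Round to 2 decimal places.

dQ/dI = 17.16 − 0.282I.
The good is inferior where dQ/dI < 0. Setting dQ/dI = 0 gives I = 17.16 / 0.282 = 60.85.

60.85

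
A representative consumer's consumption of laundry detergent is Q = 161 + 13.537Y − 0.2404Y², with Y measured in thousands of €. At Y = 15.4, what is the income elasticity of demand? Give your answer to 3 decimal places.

At Y = 15.4: Q = 312.4565.
dQ/dY = 13.537 − 0.4808Y = 6.13268.
η = (dQ/dY)·(Y/Q) = 6.13268 × (15.4/312.4565) = 0.302.

0.302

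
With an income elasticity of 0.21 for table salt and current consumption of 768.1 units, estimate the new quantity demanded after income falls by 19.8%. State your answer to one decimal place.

%ΔQ ≈ η × %ΔI = 0.21 × (-19.8%) = -4.158%.
New Q ≈ 768.1 × (1 − 0.04158) = 736.2.

736.2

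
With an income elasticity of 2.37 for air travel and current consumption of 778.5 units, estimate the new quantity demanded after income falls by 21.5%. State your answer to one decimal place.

381.8

%ΔQ ≈ η × %ΔI = 2.37 × (-21.5%) = -50.955%.
New Q ≈ 778.5 × (1 − 0.50955) = 381.8.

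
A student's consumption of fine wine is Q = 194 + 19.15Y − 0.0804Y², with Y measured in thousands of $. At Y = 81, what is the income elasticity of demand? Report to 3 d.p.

0.407

At Y = 81: Q = 1217.6456.
dQ/dY = 19.15 − 0.1608Y = 6.12520.
η = (dQ/dY)·(Y/Q) = 6.12520 × (81/1217.6456) = 0.407.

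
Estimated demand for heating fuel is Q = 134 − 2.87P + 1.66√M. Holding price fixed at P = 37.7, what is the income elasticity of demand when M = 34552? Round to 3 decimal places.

At P = 37.7, M = 34552: Q = 334.365.
Holding P constant, ∂Q/∂M = 1.66/(2√M) = 0.00446521.
η_M = (∂Q/∂M)·(M/Q) = 0.00446521 × (34552/334.365) = 0.461.

0.461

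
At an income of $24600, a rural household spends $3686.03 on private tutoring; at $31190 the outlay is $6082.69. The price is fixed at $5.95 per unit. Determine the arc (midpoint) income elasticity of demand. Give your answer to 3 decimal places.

With a constant price, Q₁ = 3686.03/5.95 = 619.501 and Q₂ = 6082.69/5.95 = 1022.301 (equivalently, work directly with expenditure since P cancels).
Midpoint %ΔQ = (6082.69 − 3686.03)/4884.36 = 0.49068; midpoint %ΔI = (31190 − 24600)/27895 = 0.23624.
η = 0.49068 / 0.23624 = 2.077.

2.077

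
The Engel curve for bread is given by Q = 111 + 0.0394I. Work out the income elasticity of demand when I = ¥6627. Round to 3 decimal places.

0.702

At I = 6627: Q = 372.104.
dQ/dI = 0.0394.
η = (dQ/dI)·(I/Q) = 0.0394 × (6627/372.104) = 0.702.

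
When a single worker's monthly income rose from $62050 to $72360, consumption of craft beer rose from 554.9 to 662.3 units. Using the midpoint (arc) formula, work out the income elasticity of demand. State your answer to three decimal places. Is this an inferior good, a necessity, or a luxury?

1.150 (luxury)

ΔQ = 662.3 − 554.9 = 107.4; midpoint Q̄ = (554.9 + 662.3)/2 = 608.6.
ΔI = 72360 − 62050 = 10310; midpoint Ī = (62050 + 72360)/2 = 67205.
η = (ΔQ/Q̄) ÷ (ΔI/Ī) = (107.4/608.6) ÷ (10310/67205) = 1.150.
η > 1 ⇒ luxury.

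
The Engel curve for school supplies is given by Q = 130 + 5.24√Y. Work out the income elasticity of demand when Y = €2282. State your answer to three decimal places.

0.329

At Y = 2282: Q = 380.316.
dQ/dY = 5.24/(2√Y) = 0.0548458 at this income.
η = (dQ/dY)·(Y/Q) = 0.0548458 × (2282/380.316) = 0.329.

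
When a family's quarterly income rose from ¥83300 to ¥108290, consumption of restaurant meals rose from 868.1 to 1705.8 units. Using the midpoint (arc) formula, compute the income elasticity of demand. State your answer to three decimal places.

2.495

ΔQ = 1705.8 − 868.1 = 837.7; midpoint Q̄ = (868.1 + 1705.8)/2 = 1286.95.
ΔI = 108290 − 83300 = 24990; midpoint Ī = (83300 + 108290)/2 = 95795.
η = (ΔQ/Q̄) ÷ (ΔI/Ī) = (837.7/1286.95) ÷ (24990/95795) = 2.495.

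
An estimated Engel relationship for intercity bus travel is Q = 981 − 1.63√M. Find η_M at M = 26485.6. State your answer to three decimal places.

At M = 26485.6: Q = 715.727.
dQ/dM = -1.63/(2√M) = -0.00500787 at this income.
η = (dQ/dM)·(M/Q) = -0.00500787 × (26485.6/715.727) = -0.185.

-0.185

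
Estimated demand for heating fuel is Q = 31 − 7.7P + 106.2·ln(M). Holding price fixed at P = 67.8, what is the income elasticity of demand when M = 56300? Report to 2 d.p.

0.16

At P = 67.8, M = 56300: Q = 670.603.
Holding P constant, ∂Q/∂M = 106.2/M = 0.00188632.
η_M = (∂Q/∂M)·(M/Q) = 0.00188632 × (56300/670.603) = 0.16.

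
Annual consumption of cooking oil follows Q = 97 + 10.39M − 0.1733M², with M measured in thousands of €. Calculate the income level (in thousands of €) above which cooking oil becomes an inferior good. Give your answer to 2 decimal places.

29.98

dQ/dM = 10.39 − 0.3466M.
The good is inferior where dQ/dM < 0. Setting dQ/dM = 0 gives M = 10.39 / 0.3466 = 29.98.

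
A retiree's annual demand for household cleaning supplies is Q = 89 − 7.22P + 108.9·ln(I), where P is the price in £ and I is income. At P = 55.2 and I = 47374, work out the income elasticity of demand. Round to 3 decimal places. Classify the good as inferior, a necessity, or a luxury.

At P = 55.2, I = 47374: Q = 862.855.
Holding P constant, ∂Q/∂I = 108.9/I = 0.00229873.
η_I = (∂Q/∂I)·(I/Q) = 0.00229873 × (47374/862.855) = 0.126.
Since 0 < η < 1, this is a necessity.

0.126 (necessity)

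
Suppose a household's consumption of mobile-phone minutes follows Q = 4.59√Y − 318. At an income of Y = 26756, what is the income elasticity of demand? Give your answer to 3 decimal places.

At Y = 26756: Q = 432.798.
dQ/dY = 4.59/(2√Y) = 0.0140305 at this income.
η = (dQ/dY)·(Y/Q) = 0.0140305 × (26756/432.798) = 0.867.

0.867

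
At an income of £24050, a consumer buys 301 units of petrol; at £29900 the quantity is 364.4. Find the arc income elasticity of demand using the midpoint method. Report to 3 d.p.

ΔQ = 364.4 − 301 = 63.4; midpoint Q̄ = (301 + 364.4)/2 = 332.7.
ΔI = 29900 − 24050 = 5850; midpoint Ī = (24050 + 29900)/2 = 26975.
η = (ΔQ/Q̄) ÷ (ΔI/Ī) = (63.4/332.7) ÷ (5850/26975) = 0.879.

0.879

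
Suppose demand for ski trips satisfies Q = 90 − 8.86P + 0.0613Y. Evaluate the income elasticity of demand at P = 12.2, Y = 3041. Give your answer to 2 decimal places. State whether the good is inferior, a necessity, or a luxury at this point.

At P = 12.2, Y = 3041: Q = 168.321.
Holding P constant, ∂Q/∂Y = 0.0613.
η_Y = (∂Q/∂Y)·(Y/Q) = 0.0613 × (3041/168.321) = 1.11.
Since η > 1, this is a luxury.

1.11 (luxury)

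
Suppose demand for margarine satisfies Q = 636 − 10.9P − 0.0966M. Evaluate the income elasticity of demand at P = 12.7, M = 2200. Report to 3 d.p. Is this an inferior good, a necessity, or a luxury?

-0.746 (inferior good)

At P = 12.7, M = 2200: Q = 285.050.
Holding P constant, ∂Q/∂M = −0.0966.
η_M = (∂Q/∂M)·(M/Q) = -0.0966 × (2200/285.050) = -0.746.
Since η < 0, this is an inferior good.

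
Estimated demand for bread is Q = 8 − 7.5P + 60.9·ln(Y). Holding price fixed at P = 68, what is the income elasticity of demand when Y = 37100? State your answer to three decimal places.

At P = 68, Y = 37100: Q = 138.752.
Holding P constant, ∂Q/∂Y = 60.9/Y = 0.00164151.
η_Y = (∂Q/∂Y)·(Y/Q) = 0.00164151 × (37100/138.752) = 0.439.

0.439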